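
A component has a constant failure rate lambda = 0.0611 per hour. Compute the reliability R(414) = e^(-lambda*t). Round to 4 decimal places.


lambda = 0.0611
t = 414
lambda * t = 25.2954
R(t) = e^(-25.2954)
R(t) = 0.0

0.0


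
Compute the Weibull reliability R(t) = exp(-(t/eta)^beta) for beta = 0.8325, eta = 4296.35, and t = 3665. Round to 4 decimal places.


beta = 0.8325, eta = 4296.35, t = 3665
t/eta = 3665 / 4296.35 = 0.853
(t/eta)^beta = 0.853^0.8325 = 0.8761
R(t) = exp(-0.8761)
R(t) = 0.4164

0.4164


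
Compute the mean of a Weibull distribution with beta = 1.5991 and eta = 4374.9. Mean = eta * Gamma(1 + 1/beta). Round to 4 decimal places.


beta = 1.5991, eta = 4374.9
1/beta = 0.6254
1 + 1/beta = 1.6254
Gamma(1.6254) = 0.8966
Mean = 4374.9 * 0.8966
Mean = 3922.6263

3922.6263


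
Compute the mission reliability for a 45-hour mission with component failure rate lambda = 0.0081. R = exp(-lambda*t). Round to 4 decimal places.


lambda = 0.0081
mission_time = 45
lambda * t = 0.0081 * 45 = 0.3645
R = exp(-0.3645)
R = 0.6945

0.6945


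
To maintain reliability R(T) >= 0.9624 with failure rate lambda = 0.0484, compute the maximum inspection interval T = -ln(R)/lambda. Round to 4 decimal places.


R_target = 0.9624
lambda = 0.0484
-ln(0.9624) = 0.0383
T = 0.0383 / 0.0484
T = 0.7918

0.7918


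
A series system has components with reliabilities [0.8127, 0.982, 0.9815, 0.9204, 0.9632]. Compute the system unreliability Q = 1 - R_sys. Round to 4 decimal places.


Components: [0.8127, 0.982, 0.9815, 0.9204, 0.9632]
After component 1: product = 0.8127
After component 2: product = 0.7981
After component 3: product = 0.7833
After component 4: product = 0.721
After component 5: product = 0.6944
R_sys = 0.6944
Q = 1 - 0.6944 = 0.3056

0.3056


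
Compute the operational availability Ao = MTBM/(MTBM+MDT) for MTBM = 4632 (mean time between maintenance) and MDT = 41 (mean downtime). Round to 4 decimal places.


MTBM = 4632
MDT = 41
MTBM + MDT = 4673
Ao = 4632 / 4673
Ao = 0.9912

0.9912


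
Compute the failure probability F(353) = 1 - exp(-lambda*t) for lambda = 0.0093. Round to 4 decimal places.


lambda = 0.0093, t = 353
lambda * t = 3.2829
exp(-3.2829) = 0.0375
F(t) = 1 - 0.0375
F(t) = 0.9625

0.9625


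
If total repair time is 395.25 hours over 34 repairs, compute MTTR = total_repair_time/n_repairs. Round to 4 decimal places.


total_repair_time = 395.25
n_repairs = 34
MTTR = 395.25 / 34
MTTR = 11.625

11.625


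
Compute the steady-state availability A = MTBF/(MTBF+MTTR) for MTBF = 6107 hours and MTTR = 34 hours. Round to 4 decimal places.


MTBF = 6107
MTTR = 34
MTBF + MTTR = 6141
A = 6107 / 6141
A = 0.9945

0.9945


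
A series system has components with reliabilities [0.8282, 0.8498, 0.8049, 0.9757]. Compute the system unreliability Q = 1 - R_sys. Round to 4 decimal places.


Components: [0.8282, 0.8498, 0.8049, 0.9757]
After component 1: product = 0.8282
After component 2: product = 0.7038
After component 3: product = 0.5665
After component 4: product = 0.5527
R_sys = 0.5527
Q = 1 - 0.5527 = 0.4473

0.4473


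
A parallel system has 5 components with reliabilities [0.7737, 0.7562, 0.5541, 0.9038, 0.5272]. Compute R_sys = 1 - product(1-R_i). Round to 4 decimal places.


Components: [0.7737, 0.7562, 0.5541, 0.9038, 0.5272]
(1 - 0.7737) = 0.2263, running product = 0.2263
(1 - 0.7562) = 0.2438, running product = 0.0552
(1 - 0.5541) = 0.4459, running product = 0.0246
(1 - 0.9038) = 0.0962, running product = 0.0024
(1 - 0.5272) = 0.4728, running product = 0.0011
Product of (1-R_i) = 0.0011
R_sys = 1 - 0.0011 = 0.9989

0.9989


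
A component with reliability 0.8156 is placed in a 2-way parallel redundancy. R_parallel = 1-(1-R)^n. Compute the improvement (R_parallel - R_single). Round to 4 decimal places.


R_single = 0.8156, n = 2
1 - R_single = 0.1844
(1 - R_single)^n = 0.1844^2 = 0.034
R_parallel = 1 - 0.034 = 0.966
Improvement = 0.966 - 0.8156
Improvement = 0.1504

0.1504


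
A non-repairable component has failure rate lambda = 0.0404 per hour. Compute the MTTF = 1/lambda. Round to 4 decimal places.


lambda = 0.0404
MTTF = 1 / 0.0404
MTTF = 24.7525

24.7525


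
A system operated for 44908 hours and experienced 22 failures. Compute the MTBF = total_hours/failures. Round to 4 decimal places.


total_hours = 44908
failures = 22
MTBF = 44908 / 22
MTBF = 2041.2727

2041.2727


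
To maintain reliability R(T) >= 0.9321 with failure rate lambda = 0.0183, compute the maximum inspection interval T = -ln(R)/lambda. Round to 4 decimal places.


R_target = 0.9321
lambda = 0.0183
-ln(0.9321) = 0.0703
T = 0.0703 / 0.0183
T = 3.8424

3.8424


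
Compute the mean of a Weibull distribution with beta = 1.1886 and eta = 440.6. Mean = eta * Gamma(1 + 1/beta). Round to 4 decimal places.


beta = 1.1886, eta = 440.6
1/beta = 0.8413
1 + 1/beta = 1.8413
Gamma(1.8413) = 0.943
Mean = 440.6 * 0.943
Mean = 415.4883

415.4883


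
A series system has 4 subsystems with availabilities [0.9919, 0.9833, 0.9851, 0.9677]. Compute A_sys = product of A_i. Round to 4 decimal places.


Subsystems: [0.9919, 0.9833, 0.9851, 0.9677]
After subsystem 1 (A=0.9919): product = 0.9919
After subsystem 2 (A=0.9833): product = 0.9753
After subsystem 3 (A=0.9851): product = 0.9608
After subsystem 4 (A=0.9677): product = 0.9298
A_sys = 0.9298

0.9298


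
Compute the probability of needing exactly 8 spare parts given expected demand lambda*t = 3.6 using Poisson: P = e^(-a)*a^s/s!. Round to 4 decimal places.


a = 3.6, s = 8
e^(-a) = e^(-3.6) = 0.0273
a^s = 3.6^8 = 28211.0991
s! = 40320
P = 0.0273 * 28211.0991 / 40320
P = 0.0191

0.0191


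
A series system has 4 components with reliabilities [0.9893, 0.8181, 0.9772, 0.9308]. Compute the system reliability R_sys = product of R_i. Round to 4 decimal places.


Components: [0.9893, 0.8181, 0.9772, 0.9308]
After component 1 (R=0.9893): product = 0.9893
After component 2 (R=0.8181): product = 0.8093
After component 3 (R=0.9772): product = 0.7909
After component 4 (R=0.9308): product = 0.7362
R_sys = 0.7362

0.7362


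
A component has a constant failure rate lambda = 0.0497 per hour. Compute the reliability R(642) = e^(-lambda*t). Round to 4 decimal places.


lambda = 0.0497
t = 642
lambda * t = 31.9074
R(t) = e^(-31.9074)
R(t) = 0.0

0.0


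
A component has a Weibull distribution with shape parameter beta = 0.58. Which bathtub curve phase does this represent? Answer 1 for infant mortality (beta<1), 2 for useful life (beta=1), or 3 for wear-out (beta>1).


beta = 0.58
Compare beta to 1:
beta < 1 => infant mortality (phase 1)
beta = 1 => useful life (phase 2)
beta > 1 => wear-out (phase 3)
Since beta = 0.58, this is infant mortality (decreasing failure rate)
Phase = 1

1


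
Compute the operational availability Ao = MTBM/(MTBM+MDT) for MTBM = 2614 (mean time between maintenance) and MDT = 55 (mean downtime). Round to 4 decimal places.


MTBM = 2614
MDT = 55
MTBM + MDT = 2669
Ao = 2614 / 2669
Ao = 0.9794

0.9794


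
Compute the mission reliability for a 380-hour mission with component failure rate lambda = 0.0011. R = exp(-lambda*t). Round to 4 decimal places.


lambda = 0.0011
mission_time = 380
lambda * t = 0.0011 * 380 = 0.418
R = exp(-0.418)
R = 0.6584

0.6584


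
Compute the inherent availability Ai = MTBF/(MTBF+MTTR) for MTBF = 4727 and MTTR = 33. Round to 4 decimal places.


MTBF = 4727
MTTR = 33
MTBF + MTTR = 4760
Ai = 4727 / 4760
Ai = 0.9931

0.9931


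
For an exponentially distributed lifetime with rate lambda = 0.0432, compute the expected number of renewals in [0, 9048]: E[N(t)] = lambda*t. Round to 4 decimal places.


lambda = 0.0432
t = 9048
E[N(t)] = lambda * t
E[N(t)] = 0.0432 * 9048
E[N(t)] = 390.8736

390.8736


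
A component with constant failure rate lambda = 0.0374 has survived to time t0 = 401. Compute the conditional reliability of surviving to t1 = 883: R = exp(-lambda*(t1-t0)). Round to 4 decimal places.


lambda = 0.0374
t0 = 401, t1 = 883
t1 - t0 = 482
lambda * (t1-t0) = 0.0374 * 482 = 18.0268
R = exp(-18.0268)
R = 0.0

0.0


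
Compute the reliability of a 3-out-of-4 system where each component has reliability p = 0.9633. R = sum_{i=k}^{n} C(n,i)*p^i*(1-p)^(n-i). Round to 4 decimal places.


k = 3, n = 4, p = 0.9633
i=3: C(4,3)=4 * 0.9633^3 * 0.0367^1 = 0.1312
i=4: C(4,4)=1 * 0.9633^4 * 0.0367^0 = 0.8611
R = sum of terms = 0.9923

0.9923


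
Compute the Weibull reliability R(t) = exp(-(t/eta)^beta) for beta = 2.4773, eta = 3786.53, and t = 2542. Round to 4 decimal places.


beta = 2.4773, eta = 3786.53, t = 2542
t/eta = 2542 / 3786.53 = 0.6713
(t/eta)^beta = 0.6713^2.4773 = 0.3726
R(t) = exp(-0.3726)
R(t) = 0.6889

0.6889


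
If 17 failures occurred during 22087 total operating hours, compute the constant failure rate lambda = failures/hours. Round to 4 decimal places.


failures = 17
total_hours = 22087
lambda = 17 / 22087
lambda = 0.0008

0.0008


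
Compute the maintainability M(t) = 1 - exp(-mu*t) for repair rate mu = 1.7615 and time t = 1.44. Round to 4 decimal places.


mu = 1.7615, t = 1.44
mu * t = 1.7615 * 1.44 = 2.5366
exp(-2.5366) = 0.0791
M(t) = 1 - 0.0791
M(t) = 0.9209

0.9209


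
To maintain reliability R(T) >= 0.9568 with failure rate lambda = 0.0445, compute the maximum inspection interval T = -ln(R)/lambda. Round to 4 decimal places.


R_target = 0.9568
lambda = 0.0445
-ln(0.9568) = 0.0442
T = 0.0442 / 0.0445
T = 0.9924

0.9924


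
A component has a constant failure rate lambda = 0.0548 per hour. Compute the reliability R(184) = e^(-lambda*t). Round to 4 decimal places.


lambda = 0.0548
t = 184
lambda * t = 10.0832
R(t) = e^(-10.0832)
R(t) = 0.0

0.0


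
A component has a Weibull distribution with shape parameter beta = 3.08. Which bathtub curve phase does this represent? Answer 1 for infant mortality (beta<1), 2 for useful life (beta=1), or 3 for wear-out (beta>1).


beta = 3.08
Compare beta to 1:
beta < 1 => infant mortality (phase 1)
beta = 1 => useful life (phase 2)
beta > 1 => wear-out (phase 3)
Since beta = 3.08, this is wear-out (increasing failure rate)
Phase = 3

3


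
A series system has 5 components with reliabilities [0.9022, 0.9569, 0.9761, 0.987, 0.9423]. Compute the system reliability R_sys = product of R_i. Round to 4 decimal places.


Components: [0.9022, 0.9569, 0.9761, 0.987, 0.9423]
After component 1 (R=0.9022): product = 0.9022
After component 2 (R=0.9569): product = 0.8633
After component 3 (R=0.9761): product = 0.8427
After component 4 (R=0.987): product = 0.8317
After component 5 (R=0.9423): product = 0.7837
R_sys = 0.7837

0.7837


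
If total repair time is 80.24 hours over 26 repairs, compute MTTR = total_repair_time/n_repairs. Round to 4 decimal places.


total_repair_time = 80.24
n_repairs = 26
MTTR = 80.24 / 26
MTTR = 3.0862

3.0862


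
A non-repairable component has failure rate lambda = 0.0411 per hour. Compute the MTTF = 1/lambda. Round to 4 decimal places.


lambda = 0.0411
MTTF = 1 / 0.0411
MTTF = 24.3309

24.3309


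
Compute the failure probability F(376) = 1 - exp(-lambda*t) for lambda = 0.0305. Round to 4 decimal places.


lambda = 0.0305, t = 376
lambda * t = 11.468
exp(-11.468) = 0.0
F(t) = 1 - 0.0
F(t) = 1.0

1.0


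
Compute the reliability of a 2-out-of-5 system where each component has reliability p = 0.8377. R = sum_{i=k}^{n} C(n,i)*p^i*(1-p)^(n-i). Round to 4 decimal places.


k = 2, n = 5, p = 0.8377
i=2: C(5,2)=10 * 0.8377^2 * 0.1623^3 = 0.03
i=3: C(5,3)=10 * 0.8377^3 * 0.1623^2 = 0.1548
i=4: C(5,4)=5 * 0.8377^4 * 0.1623^1 = 0.3996
i=5: C(5,5)=1 * 0.8377^5 * 0.1623^0 = 0.4125
R = sum of terms = 0.997

0.997


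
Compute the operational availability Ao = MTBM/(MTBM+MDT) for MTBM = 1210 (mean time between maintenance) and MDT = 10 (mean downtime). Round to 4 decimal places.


MTBM = 1210
MDT = 10
MTBM + MDT = 1220
Ao = 1210 / 1220
Ao = 0.9918

0.9918


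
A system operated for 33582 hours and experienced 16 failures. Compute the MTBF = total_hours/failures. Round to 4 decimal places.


total_hours = 33582
failures = 16
MTBF = 33582 / 16
MTBF = 2098.875

2098.875


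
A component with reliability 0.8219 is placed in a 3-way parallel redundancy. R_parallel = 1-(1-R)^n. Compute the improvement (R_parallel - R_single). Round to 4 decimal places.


R_single = 0.8219, n = 3
1 - R_single = 0.1781
(1 - R_single)^n = 0.1781^3 = 0.0056
R_parallel = 1 - 0.0056 = 0.9944
Improvement = 0.9944 - 0.8219
Improvement = 0.1725

0.1725


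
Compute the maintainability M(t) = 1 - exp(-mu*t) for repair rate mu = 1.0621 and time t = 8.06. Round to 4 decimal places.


mu = 1.0621, t = 8.06
mu * t = 1.0621 * 8.06 = 8.5605
exp(-8.5605) = 0.0002
M(t) = 1 - 0.0002
M(t) = 0.9998

0.9998


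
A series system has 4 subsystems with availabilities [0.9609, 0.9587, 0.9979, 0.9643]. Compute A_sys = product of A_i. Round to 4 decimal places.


Subsystems: [0.9609, 0.9587, 0.9979, 0.9643]
After subsystem 1 (A=0.9609): product = 0.9609
After subsystem 2 (A=0.9587): product = 0.9212
After subsystem 3 (A=0.9979): product = 0.9193
After subsystem 4 (A=0.9643): product = 0.8865
A_sys = 0.8865

0.8865


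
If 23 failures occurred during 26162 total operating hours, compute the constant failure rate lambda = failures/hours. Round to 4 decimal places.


failures = 23
total_hours = 26162
lambda = 23 / 26162
lambda = 0.0009

0.0009


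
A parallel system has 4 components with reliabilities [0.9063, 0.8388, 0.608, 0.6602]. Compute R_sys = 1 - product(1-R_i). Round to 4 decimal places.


Components: [0.9063, 0.8388, 0.608, 0.6602]
(1 - 0.9063) = 0.0937, running product = 0.0937
(1 - 0.8388) = 0.1612, running product = 0.0151
(1 - 0.608) = 0.392, running product = 0.0059
(1 - 0.6602) = 0.3398, running product = 0.002
Product of (1-R_i) = 0.002
R_sys = 1 - 0.002 = 0.998

0.998


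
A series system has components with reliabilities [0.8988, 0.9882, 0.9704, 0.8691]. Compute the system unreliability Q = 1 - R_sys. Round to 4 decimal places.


Components: [0.8988, 0.9882, 0.9704, 0.8691]
After component 1: product = 0.8988
After component 2: product = 0.8882
After component 3: product = 0.8619
After component 4: product = 0.7491
R_sys = 0.7491
Q = 1 - 0.7491 = 0.2509

0.2509


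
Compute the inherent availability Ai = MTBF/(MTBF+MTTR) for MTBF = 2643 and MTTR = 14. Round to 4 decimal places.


MTBF = 2643
MTTR = 14
MTBF + MTTR = 2657
Ai = 2643 / 2657
Ai = 0.9947

0.9947


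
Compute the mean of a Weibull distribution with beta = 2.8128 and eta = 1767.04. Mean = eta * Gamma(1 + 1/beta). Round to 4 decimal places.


beta = 2.8128, eta = 1767.04
1/beta = 0.3555
1 + 1/beta = 1.3555
Gamma(1.3555) = 0.8906
Mean = 1767.04 * 0.8906
Mean = 1573.7364

1573.7364


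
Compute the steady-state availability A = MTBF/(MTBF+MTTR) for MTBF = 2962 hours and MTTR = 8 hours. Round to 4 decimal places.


MTBF = 2962
MTTR = 8
MTBF + MTTR = 2970
A = 2962 / 2970
A = 0.9973

0.9973


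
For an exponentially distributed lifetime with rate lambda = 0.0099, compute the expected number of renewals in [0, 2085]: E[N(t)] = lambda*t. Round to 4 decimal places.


lambda = 0.0099
t = 2085
E[N(t)] = lambda * t
E[N(t)] = 0.0099 * 2085
E[N(t)] = 20.6415

20.6415


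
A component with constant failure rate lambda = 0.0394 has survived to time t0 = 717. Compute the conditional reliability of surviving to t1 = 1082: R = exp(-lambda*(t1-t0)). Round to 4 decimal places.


lambda = 0.0394
t0 = 717, t1 = 1082
t1 - t0 = 365
lambda * (t1-t0) = 0.0394 * 365 = 14.381
R = exp(-14.381)
R = 0.0

0.0


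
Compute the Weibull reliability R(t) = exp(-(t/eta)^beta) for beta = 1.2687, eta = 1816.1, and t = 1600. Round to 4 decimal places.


beta = 1.2687, eta = 1816.1, t = 1600
t/eta = 1600 / 1816.1 = 0.881
(t/eta)^beta = 0.881^1.2687 = 0.8515
R(t) = exp(-0.8515)
R(t) = 0.4268

0.4268


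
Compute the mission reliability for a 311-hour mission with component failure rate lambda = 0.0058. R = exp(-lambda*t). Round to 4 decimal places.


lambda = 0.0058
mission_time = 311
lambda * t = 0.0058 * 311 = 1.8038
R = exp(-1.8038)
R = 0.1647

0.1647


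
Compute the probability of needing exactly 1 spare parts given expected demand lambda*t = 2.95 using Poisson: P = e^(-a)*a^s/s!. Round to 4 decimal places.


a = 2.95, s = 1
e^(-a) = e^(-2.95) = 0.0523
a^s = 2.95^1 = 2.95
s! = 1
P = 0.0523 * 2.95 / 1
P = 0.1544

0.1544


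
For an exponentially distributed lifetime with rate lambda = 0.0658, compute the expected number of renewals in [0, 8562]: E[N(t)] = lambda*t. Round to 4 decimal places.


lambda = 0.0658
t = 8562
E[N(t)] = lambda * t
E[N(t)] = 0.0658 * 8562
E[N(t)] = 563.3796

563.3796


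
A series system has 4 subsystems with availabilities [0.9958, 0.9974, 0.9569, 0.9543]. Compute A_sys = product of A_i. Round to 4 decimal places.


Subsystems: [0.9958, 0.9974, 0.9569, 0.9543]
After subsystem 1 (A=0.9958): product = 0.9958
After subsystem 2 (A=0.9974): product = 0.9932
After subsystem 3 (A=0.9569): product = 0.9504
After subsystem 4 (A=0.9543): product = 0.907
A_sys = 0.907

0.907


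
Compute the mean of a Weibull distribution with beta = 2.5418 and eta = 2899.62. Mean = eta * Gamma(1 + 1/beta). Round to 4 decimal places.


beta = 2.5418, eta = 2899.62
1/beta = 0.3934
1 + 1/beta = 1.3934
Gamma(1.3934) = 0.8876
Mean = 2899.62 * 0.8876
Mean = 2573.8242

2573.8242


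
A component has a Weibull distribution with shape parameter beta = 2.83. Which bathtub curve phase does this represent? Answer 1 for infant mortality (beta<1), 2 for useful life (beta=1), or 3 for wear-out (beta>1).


beta = 2.83
Compare beta to 1:
beta < 1 => infant mortality (phase 1)
beta = 1 => useful life (phase 2)
beta > 1 => wear-out (phase 3)
Since beta = 2.83, this is wear-out (increasing failure rate)
Phase = 3

3


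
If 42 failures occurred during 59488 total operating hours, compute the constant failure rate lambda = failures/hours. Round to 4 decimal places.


failures = 42
total_hours = 59488
lambda = 42 / 59488
lambda = 0.0007

0.0007


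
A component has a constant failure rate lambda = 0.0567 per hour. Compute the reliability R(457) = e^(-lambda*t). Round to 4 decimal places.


lambda = 0.0567
t = 457
lambda * t = 25.9119
R(t) = e^(-25.9119)
R(t) = 0.0

0.0


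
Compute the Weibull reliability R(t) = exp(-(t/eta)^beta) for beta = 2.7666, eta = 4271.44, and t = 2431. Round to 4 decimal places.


beta = 2.7666, eta = 4271.44, t = 2431
t/eta = 2431 / 4271.44 = 0.5691
(t/eta)^beta = 0.5691^2.7666 = 0.2103
R(t) = exp(-0.2103)
R(t) = 0.8104

0.8104


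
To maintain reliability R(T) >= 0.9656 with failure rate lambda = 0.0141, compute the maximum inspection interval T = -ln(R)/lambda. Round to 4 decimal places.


R_target = 0.9656
lambda = 0.0141
-ln(0.9656) = 0.035
T = 0.035 / 0.0141
T = 2.4827

2.4827


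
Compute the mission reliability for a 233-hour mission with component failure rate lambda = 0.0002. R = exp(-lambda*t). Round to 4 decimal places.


lambda = 0.0002
mission_time = 233
lambda * t = 0.0002 * 233 = 0.0466
R = exp(-0.0466)
R = 0.9545

0.9545


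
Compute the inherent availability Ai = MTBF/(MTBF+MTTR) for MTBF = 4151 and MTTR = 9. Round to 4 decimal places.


MTBF = 4151
MTTR = 9
MTBF + MTTR = 4160
Ai = 4151 / 4160
Ai = 0.9978

0.9978


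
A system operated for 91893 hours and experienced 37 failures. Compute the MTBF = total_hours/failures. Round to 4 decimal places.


total_hours = 91893
failures = 37
MTBF = 91893 / 37
MTBF = 2483.5946

2483.5946


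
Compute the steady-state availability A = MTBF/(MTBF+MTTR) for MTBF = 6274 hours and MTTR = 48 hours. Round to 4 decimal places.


MTBF = 6274
MTTR = 48
MTBF + MTTR = 6322
A = 6274 / 6322
A = 0.9924

0.9924


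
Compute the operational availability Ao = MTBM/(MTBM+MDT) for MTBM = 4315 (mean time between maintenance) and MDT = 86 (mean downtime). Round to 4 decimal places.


MTBM = 4315
MDT = 86
MTBM + MDT = 4401
Ao = 4315 / 4401
Ao = 0.9805

0.9805


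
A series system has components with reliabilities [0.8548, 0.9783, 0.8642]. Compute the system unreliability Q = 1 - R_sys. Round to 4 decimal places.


Components: [0.8548, 0.9783, 0.8642]
After component 1: product = 0.8548
After component 2: product = 0.8363
After component 3: product = 0.7227
R_sys = 0.7227
Q = 1 - 0.7227 = 0.2773

0.2773


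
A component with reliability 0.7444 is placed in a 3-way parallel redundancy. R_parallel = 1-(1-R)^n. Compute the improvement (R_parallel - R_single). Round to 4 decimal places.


R_single = 0.7444, n = 3
1 - R_single = 0.2556
(1 - R_single)^n = 0.2556^3 = 0.0167
R_parallel = 1 - 0.0167 = 0.9833
Improvement = 0.9833 - 0.7444
Improvement = 0.2389

0.2389


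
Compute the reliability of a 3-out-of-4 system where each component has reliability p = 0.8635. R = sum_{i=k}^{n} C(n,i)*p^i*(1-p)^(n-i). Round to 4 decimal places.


k = 3, n = 4, p = 0.8635
i=3: C(4,3)=4 * 0.8635^3 * 0.1365^1 = 0.3515
i=4: C(4,4)=1 * 0.8635^4 * 0.1365^0 = 0.556
R = sum of terms = 0.9075

0.9075


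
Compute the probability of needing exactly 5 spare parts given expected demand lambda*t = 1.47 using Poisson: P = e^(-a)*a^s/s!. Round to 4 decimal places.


a = 1.47, s = 5
e^(-a) = e^(-1.47) = 0.2299
a^s = 1.47^5 = 6.8641
s! = 120
P = 0.2299 * 6.8641 / 120
P = 0.0132

0.0132


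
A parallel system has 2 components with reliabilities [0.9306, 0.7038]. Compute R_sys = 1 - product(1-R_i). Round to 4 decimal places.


Components: [0.9306, 0.7038]
(1 - 0.9306) = 0.0694, running product = 0.0694
(1 - 0.7038) = 0.2962, running product = 0.0206
Product of (1-R_i) = 0.0206
R_sys = 1 - 0.0206 = 0.9794

0.9794


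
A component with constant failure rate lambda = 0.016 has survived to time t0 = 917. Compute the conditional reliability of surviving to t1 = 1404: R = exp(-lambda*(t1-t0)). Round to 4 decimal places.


lambda = 0.016
t0 = 917, t1 = 1404
t1 - t0 = 487
lambda * (t1-t0) = 0.016 * 487 = 7.792
R = exp(-7.792)
R = 0.0004

0.0004


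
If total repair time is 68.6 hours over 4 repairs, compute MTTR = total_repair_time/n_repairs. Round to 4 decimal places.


total_repair_time = 68.6
n_repairs = 4
MTTR = 68.6 / 4
MTTR = 17.15

17.15


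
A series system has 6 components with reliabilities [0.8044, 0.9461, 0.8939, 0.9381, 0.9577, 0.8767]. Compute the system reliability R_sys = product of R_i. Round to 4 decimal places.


Components: [0.8044, 0.9461, 0.8939, 0.9381, 0.9577, 0.8767]
After component 1 (R=0.8044): product = 0.8044
After component 2 (R=0.9461): product = 0.761
After component 3 (R=0.8939): product = 0.6803
After component 4 (R=0.9381): product = 0.6382
After component 5 (R=0.9577): product = 0.6112
After component 6 (R=0.8767): product = 0.5358
R_sys = 0.5358

0.5358


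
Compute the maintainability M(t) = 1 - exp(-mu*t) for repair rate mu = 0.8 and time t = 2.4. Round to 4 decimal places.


mu = 0.8, t = 2.4
mu * t = 0.8 * 2.4 = 1.92
exp(-1.92) = 0.1466
M(t) = 1 - 0.1466
M(t) = 0.8534

0.8534


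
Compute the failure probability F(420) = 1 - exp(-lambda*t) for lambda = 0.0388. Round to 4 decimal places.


lambda = 0.0388, t = 420
lambda * t = 16.296
exp(-16.296) = 0.0
F(t) = 1 - 0.0
F(t) = 1.0

1.0


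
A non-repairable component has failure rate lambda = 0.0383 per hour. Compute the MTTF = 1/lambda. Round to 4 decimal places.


lambda = 0.0383
MTTF = 1 / 0.0383
MTTF = 26.1097

26.1097


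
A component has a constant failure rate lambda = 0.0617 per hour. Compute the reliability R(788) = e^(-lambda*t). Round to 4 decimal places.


lambda = 0.0617
t = 788
lambda * t = 48.6196
R(t) = e^(-48.6196)
R(t) = 0.0

0.0


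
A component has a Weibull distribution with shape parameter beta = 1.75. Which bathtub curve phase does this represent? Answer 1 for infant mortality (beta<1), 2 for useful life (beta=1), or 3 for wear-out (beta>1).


beta = 1.75
Compare beta to 1:
beta < 1 => infant mortality (phase 1)
beta = 1 => useful life (phase 2)
beta > 1 => wear-out (phase 3)
Since beta = 1.75, this is wear-out (increasing failure rate)
Phase = 3

3


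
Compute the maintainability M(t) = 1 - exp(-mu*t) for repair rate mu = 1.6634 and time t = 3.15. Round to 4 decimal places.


mu = 1.6634, t = 3.15
mu * t = 1.6634 * 3.15 = 5.2397
exp(-5.2397) = 0.0053
M(t) = 1 - 0.0053
M(t) = 0.9947

0.9947


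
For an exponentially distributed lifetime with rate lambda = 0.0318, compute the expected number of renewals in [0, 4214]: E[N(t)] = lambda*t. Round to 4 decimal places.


lambda = 0.0318
t = 4214
E[N(t)] = lambda * t
E[N(t)] = 0.0318 * 4214
E[N(t)] = 134.0052

134.0052


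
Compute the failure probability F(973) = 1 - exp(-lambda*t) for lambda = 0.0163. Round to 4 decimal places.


lambda = 0.0163, t = 973
lambda * t = 15.8599
exp(-15.8599) = 0.0
F(t) = 1 - 0.0
F(t) = 1.0

1.0


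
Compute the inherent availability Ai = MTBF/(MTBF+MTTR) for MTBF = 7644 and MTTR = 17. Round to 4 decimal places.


MTBF = 7644
MTTR = 17
MTBF + MTTR = 7661
Ai = 7644 / 7661
Ai = 0.9978

0.9978


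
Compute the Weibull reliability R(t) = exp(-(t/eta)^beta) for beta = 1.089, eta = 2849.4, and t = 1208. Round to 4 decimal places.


beta = 1.089, eta = 2849.4, t = 1208
t/eta = 1208 / 2849.4 = 0.4239
(t/eta)^beta = 0.4239^1.089 = 0.3928
R(t) = exp(-0.3928)
R(t) = 0.6752

0.6752


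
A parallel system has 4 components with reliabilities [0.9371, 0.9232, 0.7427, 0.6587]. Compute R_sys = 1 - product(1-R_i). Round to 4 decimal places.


Components: [0.9371, 0.9232, 0.7427, 0.6587]
(1 - 0.9371) = 0.0629, running product = 0.0629
(1 - 0.9232) = 0.0768, running product = 0.0048
(1 - 0.7427) = 0.2573, running product = 0.0012
(1 - 0.6587) = 0.3413, running product = 0.0004
Product of (1-R_i) = 0.0004
R_sys = 1 - 0.0004 = 0.9996

0.9996


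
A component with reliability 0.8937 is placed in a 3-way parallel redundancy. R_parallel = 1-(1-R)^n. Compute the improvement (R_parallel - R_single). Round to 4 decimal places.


R_single = 0.8937, n = 3
1 - R_single = 0.1063
(1 - R_single)^n = 0.1063^3 = 0.0012
R_parallel = 1 - 0.0012 = 0.9988
Improvement = 0.9988 - 0.8937
Improvement = 0.1051

0.1051


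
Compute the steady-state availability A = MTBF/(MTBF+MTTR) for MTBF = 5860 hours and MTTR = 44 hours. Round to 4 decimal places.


MTBF = 5860
MTTR = 44
MTBF + MTTR = 5904
A = 5860 / 5904
A = 0.9925

0.9925


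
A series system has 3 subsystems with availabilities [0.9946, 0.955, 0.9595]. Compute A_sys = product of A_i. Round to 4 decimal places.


Subsystems: [0.9946, 0.955, 0.9595]
After subsystem 1 (A=0.9946): product = 0.9946
After subsystem 2 (A=0.955): product = 0.9498
After subsystem 3 (A=0.9595): product = 0.9114
A_sys = 0.9114

0.9114


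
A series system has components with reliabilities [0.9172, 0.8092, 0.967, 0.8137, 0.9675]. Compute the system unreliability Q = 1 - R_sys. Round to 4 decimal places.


Components: [0.9172, 0.8092, 0.967, 0.8137, 0.9675]
After component 1: product = 0.9172
After component 2: product = 0.7422
After component 3: product = 0.7177
After component 4: product = 0.584
After component 5: product = 0.565
R_sys = 0.565
Q = 1 - 0.565 = 0.435

0.435


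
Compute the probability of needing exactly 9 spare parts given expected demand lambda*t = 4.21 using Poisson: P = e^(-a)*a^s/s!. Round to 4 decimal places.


a = 4.21, s = 9
e^(-a) = e^(-4.21) = 0.0148
a^s = 4.21^9 = 415469.2275
s! = 362880
P = 0.0148 * 415469.2275 / 362880
P = 0.017

0.017


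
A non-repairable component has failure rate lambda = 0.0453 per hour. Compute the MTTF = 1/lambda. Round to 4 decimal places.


lambda = 0.0453
MTTF = 1 / 0.0453
MTTF = 22.0751

22.0751


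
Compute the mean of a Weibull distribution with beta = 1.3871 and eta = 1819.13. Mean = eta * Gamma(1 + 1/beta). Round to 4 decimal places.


beta = 1.3871, eta = 1819.13
1/beta = 0.7209
1 + 1/beta = 1.7209
Gamma(1.7209) = 0.9128
Mean = 1819.13 * 0.9128
Mean = 1660.449

1660.449


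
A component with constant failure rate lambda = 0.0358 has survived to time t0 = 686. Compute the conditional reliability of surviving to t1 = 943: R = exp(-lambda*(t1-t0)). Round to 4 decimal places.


lambda = 0.0358
t0 = 686, t1 = 943
t1 - t0 = 257
lambda * (t1-t0) = 0.0358 * 257 = 9.2006
R = exp(-9.2006)
R = 0.0001

0.0001


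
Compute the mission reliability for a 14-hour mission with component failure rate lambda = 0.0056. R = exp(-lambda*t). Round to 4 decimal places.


lambda = 0.0056
mission_time = 14
lambda * t = 0.0056 * 14 = 0.0784
R = exp(-0.0784)
R = 0.9246

0.9246


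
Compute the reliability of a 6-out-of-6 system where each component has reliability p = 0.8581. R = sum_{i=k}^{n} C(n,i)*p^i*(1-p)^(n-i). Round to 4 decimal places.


k = 6, n = 6, p = 0.8581
i=6: C(6,6)=1 * 0.8581^6 * 0.1419^0 = 0.3992
R = sum of terms = 0.3992

0.3992


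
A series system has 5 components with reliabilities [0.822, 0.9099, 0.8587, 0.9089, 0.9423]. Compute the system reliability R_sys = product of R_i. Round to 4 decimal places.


Components: [0.822, 0.9099, 0.8587, 0.9089, 0.9423]
After component 1 (R=0.822): product = 0.822
After component 2 (R=0.9099): product = 0.7479
After component 3 (R=0.8587): product = 0.6423
After component 4 (R=0.9089): product = 0.5837
After component 5 (R=0.9423): product = 0.5501
R_sys = 0.5501

0.5501


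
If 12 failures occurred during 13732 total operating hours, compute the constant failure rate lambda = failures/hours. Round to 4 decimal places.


failures = 12
total_hours = 13732
lambda = 12 / 13732
lambda = 0.0009

0.0009


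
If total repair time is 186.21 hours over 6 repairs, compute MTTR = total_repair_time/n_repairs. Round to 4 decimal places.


total_repair_time = 186.21
n_repairs = 6
MTTR = 186.21 / 6
MTTR = 31.035

31.035


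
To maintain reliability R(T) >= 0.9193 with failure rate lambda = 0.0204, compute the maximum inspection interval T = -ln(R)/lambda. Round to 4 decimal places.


R_target = 0.9193
lambda = 0.0204
-ln(0.9193) = 0.0841
T = 0.0841 / 0.0204
T = 4.1246

4.1246


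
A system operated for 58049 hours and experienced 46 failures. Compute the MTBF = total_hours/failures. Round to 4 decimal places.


total_hours = 58049
failures = 46
MTBF = 58049 / 46
MTBF = 1261.9348

1261.9348


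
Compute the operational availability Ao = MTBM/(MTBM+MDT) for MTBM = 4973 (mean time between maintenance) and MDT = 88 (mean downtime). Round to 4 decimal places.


MTBM = 4973
MDT = 88
MTBM + MDT = 5061
Ao = 4973 / 5061
Ao = 0.9826

0.9826


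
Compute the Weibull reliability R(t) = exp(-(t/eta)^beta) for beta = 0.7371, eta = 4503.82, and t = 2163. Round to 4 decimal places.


beta = 0.7371, eta = 4503.82, t = 2163
t/eta = 2163 / 4503.82 = 0.4803
(t/eta)^beta = 0.4803^0.7371 = 0.5824
R(t) = exp(-0.5824)
R(t) = 0.5586

0.5586


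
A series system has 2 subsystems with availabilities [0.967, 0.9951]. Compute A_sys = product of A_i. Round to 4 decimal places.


Subsystems: [0.967, 0.9951]
After subsystem 1 (A=0.967): product = 0.967
After subsystem 2 (A=0.9951): product = 0.9623
A_sys = 0.9623

0.9623


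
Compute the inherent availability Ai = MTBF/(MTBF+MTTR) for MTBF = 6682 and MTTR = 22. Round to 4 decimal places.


MTBF = 6682
MTTR = 22
MTBF + MTTR = 6704
Ai = 6682 / 6704
Ai = 0.9967

0.9967


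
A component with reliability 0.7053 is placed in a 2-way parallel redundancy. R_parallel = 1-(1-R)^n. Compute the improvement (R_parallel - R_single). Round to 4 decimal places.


R_single = 0.7053, n = 2
1 - R_single = 0.2947
(1 - R_single)^n = 0.2947^2 = 0.0868
R_parallel = 1 - 0.0868 = 0.9132
Improvement = 0.9132 - 0.7053
Improvement = 0.2079

0.2079


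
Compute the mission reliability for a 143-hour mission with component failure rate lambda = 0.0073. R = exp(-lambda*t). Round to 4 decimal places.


lambda = 0.0073
mission_time = 143
lambda * t = 0.0073 * 143 = 1.0439
R = exp(-1.0439)
R = 0.3521

0.3521


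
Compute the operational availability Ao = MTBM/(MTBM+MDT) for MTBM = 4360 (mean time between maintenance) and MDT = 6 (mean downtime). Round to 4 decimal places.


MTBM = 4360
MDT = 6
MTBM + MDT = 4366
Ao = 4360 / 4366
Ao = 0.9986

0.9986


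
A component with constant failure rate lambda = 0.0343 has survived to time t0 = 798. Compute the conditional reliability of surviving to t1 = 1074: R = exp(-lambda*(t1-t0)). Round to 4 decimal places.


lambda = 0.0343
t0 = 798, t1 = 1074
t1 - t0 = 276
lambda * (t1-t0) = 0.0343 * 276 = 9.4668
R = exp(-9.4668)
R = 0.0001

0.0001


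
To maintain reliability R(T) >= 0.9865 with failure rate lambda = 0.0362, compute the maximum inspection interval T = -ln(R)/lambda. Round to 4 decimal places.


R_target = 0.9865
lambda = 0.0362
-ln(0.9865) = 0.0136
T = 0.0136 / 0.0362
T = 0.3755

0.3755


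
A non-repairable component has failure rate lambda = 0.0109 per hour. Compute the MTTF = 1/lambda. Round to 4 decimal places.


lambda = 0.0109
MTTF = 1 / 0.0109
MTTF = 91.7431

91.7431


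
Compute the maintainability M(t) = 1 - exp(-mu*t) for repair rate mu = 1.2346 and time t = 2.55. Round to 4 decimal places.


mu = 1.2346, t = 2.55
mu * t = 1.2346 * 2.55 = 3.1482
exp(-3.1482) = 0.0429
M(t) = 1 - 0.0429
M(t) = 0.9571

0.9571


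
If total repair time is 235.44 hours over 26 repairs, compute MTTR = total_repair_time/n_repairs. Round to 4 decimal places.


total_repair_time = 235.44
n_repairs = 26
MTTR = 235.44 / 26
MTTR = 9.0554

9.0554


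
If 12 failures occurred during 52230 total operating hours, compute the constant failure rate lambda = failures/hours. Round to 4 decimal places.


failures = 12
total_hours = 52230
lambda = 12 / 52230
lambda = 0.0002

0.0002


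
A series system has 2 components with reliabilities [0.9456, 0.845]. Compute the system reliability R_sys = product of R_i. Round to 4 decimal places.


Components: [0.9456, 0.845]
After component 1 (R=0.9456): product = 0.9456
After component 2 (R=0.845): product = 0.799
R_sys = 0.799

0.799


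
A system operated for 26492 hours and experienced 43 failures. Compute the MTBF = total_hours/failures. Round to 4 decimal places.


total_hours = 26492
failures = 43
MTBF = 26492 / 43
MTBF = 616.093

616.093


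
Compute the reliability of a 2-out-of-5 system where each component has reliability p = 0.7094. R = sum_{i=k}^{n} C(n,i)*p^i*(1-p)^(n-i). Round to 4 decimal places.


k = 2, n = 5, p = 0.7094
i=2: C(5,2)=10 * 0.7094^2 * 0.2906^3 = 0.1235
i=3: C(5,3)=10 * 0.7094^3 * 0.2906^2 = 0.3015
i=4: C(5,4)=5 * 0.7094^4 * 0.2906^1 = 0.368
i=5: C(5,5)=1 * 0.7094^5 * 0.2906^0 = 0.1797
R = sum of terms = 0.9726

0.9726


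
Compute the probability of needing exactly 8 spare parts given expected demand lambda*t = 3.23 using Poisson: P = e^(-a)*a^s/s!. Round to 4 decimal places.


a = 3.23, s = 8
e^(-a) = e^(-3.23) = 0.0396
a^s = 3.23^8 = 11847.3216
s! = 40320
P = 0.0396 * 11847.3216 / 40320
P = 0.0116

0.0116


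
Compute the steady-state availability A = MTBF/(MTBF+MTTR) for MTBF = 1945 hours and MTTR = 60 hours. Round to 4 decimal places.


MTBF = 1945
MTTR = 60
MTBF + MTTR = 2005
A = 1945 / 2005
A = 0.9701

0.9701


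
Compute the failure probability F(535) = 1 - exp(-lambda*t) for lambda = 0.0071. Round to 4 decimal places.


lambda = 0.0071, t = 535
lambda * t = 3.7985
exp(-3.7985) = 0.0224
F(t) = 1 - 0.0224
F(t) = 0.9776

0.9776


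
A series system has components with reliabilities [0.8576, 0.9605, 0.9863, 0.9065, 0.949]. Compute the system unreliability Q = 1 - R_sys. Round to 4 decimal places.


Components: [0.8576, 0.9605, 0.9863, 0.9065, 0.949]
After component 1: product = 0.8576
After component 2: product = 0.8237
After component 3: product = 0.8124
After component 4: product = 0.7365
After component 5: product = 0.6989
R_sys = 0.6989
Q = 1 - 0.6989 = 0.3011

0.3011


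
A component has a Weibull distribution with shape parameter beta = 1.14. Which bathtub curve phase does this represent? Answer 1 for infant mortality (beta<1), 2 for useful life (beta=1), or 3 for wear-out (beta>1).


beta = 1.14
Compare beta to 1:
beta < 1 => infant mortality (phase 1)
beta = 1 => useful life (phase 2)
beta > 1 => wear-out (phase 3)
Since beta = 1.14, this is wear-out (increasing failure rate)
Phase = 3

3


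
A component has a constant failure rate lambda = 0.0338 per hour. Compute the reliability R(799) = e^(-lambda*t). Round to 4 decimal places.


lambda = 0.0338
t = 799
lambda * t = 27.0062
R(t) = e^(-27.0062)
R(t) = 0.0

0.0


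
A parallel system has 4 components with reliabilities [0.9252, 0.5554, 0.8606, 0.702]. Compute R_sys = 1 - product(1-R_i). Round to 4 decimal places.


Components: [0.9252, 0.5554, 0.8606, 0.702]
(1 - 0.9252) = 0.0748, running product = 0.0748
(1 - 0.5554) = 0.4446, running product = 0.0333
(1 - 0.8606) = 0.1394, running product = 0.0046
(1 - 0.702) = 0.298, running product = 0.0014
Product of (1-R_i) = 0.0014
R_sys = 1 - 0.0014 = 0.9986

0.9986


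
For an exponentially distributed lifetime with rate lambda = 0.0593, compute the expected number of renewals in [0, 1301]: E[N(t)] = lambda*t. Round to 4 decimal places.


lambda = 0.0593
t = 1301
E[N(t)] = lambda * t
E[N(t)] = 0.0593 * 1301
E[N(t)] = 77.1493

77.1493


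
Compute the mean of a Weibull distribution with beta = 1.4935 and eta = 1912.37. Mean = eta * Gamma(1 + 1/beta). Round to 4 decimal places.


beta = 1.4935, eta = 1912.37
1/beta = 0.6696
1 + 1/beta = 1.6696
Gamma(1.6696) = 0.9032
Mean = 1912.37 * 0.9032
Mean = 1727.2996

1727.2996


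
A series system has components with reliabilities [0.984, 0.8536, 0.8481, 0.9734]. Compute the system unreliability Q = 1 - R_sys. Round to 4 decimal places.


Components: [0.984, 0.8536, 0.8481, 0.9734]
After component 1: product = 0.984
After component 2: product = 0.8399
After component 3: product = 0.7124
After component 4: product = 0.6934
R_sys = 0.6934
Q = 1 - 0.6934 = 0.3066

0.3066


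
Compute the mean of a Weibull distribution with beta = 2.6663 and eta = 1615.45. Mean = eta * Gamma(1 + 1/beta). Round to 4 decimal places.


beta = 2.6663, eta = 1615.45
1/beta = 0.3751
1 + 1/beta = 1.3751
Gamma(1.3751) = 0.8889
Mean = 1615.45 * 0.8889
Mean = 1435.989

1435.989


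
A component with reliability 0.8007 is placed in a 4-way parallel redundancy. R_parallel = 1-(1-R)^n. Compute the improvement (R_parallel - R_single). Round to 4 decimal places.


R_single = 0.8007, n = 4
1 - R_single = 0.1993
(1 - R_single)^n = 0.1993^4 = 0.0016
R_parallel = 1 - 0.0016 = 0.9984
Improvement = 0.9984 - 0.8007
Improvement = 0.1977

0.1977


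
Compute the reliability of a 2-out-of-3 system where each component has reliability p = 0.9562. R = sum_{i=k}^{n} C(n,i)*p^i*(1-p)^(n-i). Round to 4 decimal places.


k = 2, n = 3, p = 0.9562
i=2: C(3,2)=3 * 0.9562^2 * 0.0438^1 = 0.1201
i=3: C(3,3)=1 * 0.9562^3 * 0.0438^0 = 0.8743
R = sum of terms = 0.9944

0.9944


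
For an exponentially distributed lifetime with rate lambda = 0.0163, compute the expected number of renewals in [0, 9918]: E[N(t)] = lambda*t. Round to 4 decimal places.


lambda = 0.0163
t = 9918
E[N(t)] = lambda * t
E[N(t)] = 0.0163 * 9918
E[N(t)] = 161.6634

161.6634


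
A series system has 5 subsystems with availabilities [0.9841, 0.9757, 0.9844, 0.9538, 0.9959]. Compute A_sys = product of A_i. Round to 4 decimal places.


Subsystems: [0.9841, 0.9757, 0.9844, 0.9538, 0.9959]
After subsystem 1 (A=0.9841): product = 0.9841
After subsystem 2 (A=0.9757): product = 0.9602
After subsystem 3 (A=0.9844): product = 0.9452
After subsystem 4 (A=0.9538): product = 0.9015
After subsystem 5 (A=0.9959): product = 0.8978
A_sys = 0.8978

0.8978


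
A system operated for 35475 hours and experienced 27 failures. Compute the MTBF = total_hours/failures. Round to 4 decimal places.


total_hours = 35475
failures = 27
MTBF = 35475 / 27
MTBF = 1313.8889

1313.8889
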